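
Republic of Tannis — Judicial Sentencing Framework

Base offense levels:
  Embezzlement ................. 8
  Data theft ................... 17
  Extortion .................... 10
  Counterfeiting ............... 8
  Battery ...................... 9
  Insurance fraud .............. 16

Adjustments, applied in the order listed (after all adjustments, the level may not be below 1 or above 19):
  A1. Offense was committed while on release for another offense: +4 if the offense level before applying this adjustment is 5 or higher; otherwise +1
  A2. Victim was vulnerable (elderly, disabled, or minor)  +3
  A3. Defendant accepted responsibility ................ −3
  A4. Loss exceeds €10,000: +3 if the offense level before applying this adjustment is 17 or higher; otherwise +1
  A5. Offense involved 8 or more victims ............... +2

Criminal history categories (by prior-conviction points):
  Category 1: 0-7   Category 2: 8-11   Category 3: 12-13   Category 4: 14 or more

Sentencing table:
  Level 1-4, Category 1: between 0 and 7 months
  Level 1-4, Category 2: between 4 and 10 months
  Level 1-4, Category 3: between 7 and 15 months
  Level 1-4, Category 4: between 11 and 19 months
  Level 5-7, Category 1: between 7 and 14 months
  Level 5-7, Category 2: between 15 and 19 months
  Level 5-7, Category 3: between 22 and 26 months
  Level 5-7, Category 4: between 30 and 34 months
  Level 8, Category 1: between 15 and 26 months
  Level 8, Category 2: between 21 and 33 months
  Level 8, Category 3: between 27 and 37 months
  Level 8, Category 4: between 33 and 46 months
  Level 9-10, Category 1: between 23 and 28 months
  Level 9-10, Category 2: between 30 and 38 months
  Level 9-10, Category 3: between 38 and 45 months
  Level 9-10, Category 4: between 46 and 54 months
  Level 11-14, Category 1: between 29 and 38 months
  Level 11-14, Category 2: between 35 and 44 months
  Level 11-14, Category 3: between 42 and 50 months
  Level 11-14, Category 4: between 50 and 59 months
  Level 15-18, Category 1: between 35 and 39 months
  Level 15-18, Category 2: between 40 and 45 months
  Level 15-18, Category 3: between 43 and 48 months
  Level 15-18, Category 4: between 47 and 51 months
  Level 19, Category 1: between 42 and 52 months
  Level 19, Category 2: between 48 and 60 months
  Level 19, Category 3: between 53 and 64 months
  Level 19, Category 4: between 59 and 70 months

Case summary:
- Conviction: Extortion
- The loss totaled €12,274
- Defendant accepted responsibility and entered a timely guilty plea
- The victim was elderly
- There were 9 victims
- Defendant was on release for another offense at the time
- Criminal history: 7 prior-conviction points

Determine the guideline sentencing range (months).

35-39 months

Base offense level for extortion: 10.
A1 applies (level before this adjustment is 10 ≥ 5, so +4): 10 + 4 = 14.
A2 applies: 14 + 3 = 17.
A3 applies: 17 − 3 = 14.
A4 applies (level before this adjustment is 14 < 17, so +1): 14 + 1 = 15.
A5 applies: 15 + 2 = 17.
Final offense level: 17.
Criminal history: 7 prior points → Category 1 (0-7).
Level 17 falls in the 15-18 band.
Grid: Level 15-18 × Category 1 = 35-39 months.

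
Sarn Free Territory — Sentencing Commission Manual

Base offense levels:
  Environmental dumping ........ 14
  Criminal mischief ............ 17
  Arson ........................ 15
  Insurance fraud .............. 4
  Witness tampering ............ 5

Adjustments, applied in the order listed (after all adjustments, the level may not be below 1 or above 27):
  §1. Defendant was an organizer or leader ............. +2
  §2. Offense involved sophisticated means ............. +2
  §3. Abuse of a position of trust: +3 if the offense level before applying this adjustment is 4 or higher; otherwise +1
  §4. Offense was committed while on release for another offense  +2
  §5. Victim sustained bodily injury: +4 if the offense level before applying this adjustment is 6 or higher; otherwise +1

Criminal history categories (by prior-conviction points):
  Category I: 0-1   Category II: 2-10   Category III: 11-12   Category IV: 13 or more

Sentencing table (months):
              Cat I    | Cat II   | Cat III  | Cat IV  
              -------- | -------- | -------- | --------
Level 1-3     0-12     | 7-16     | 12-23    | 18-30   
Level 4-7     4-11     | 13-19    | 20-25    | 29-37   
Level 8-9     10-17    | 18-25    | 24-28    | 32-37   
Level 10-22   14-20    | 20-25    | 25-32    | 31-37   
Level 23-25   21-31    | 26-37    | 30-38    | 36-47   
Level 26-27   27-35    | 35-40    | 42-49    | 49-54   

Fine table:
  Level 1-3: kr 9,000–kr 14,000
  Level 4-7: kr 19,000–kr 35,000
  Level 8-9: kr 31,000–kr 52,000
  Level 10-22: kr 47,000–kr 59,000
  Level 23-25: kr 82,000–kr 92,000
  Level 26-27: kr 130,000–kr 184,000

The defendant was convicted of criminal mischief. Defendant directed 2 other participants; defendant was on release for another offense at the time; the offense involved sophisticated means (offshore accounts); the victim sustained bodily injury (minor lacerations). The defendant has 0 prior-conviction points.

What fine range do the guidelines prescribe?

Base offense level for criminal mischief: 17.
§1 applies: 17 + 2 = 19.
§2 applies: 19 + 2 = 21.
§4 applies: 21 + 2 = 23.
§5 applies (level before this adjustment is 23 ≥ 6, so +4): 23 + 4 = 27.
Final offense level: 27.
Level 27 falls in the 26-27 band.
Fine table: Level 26-27 → kr 130,000–kr 184,000.

kr 130,000–kr 184,000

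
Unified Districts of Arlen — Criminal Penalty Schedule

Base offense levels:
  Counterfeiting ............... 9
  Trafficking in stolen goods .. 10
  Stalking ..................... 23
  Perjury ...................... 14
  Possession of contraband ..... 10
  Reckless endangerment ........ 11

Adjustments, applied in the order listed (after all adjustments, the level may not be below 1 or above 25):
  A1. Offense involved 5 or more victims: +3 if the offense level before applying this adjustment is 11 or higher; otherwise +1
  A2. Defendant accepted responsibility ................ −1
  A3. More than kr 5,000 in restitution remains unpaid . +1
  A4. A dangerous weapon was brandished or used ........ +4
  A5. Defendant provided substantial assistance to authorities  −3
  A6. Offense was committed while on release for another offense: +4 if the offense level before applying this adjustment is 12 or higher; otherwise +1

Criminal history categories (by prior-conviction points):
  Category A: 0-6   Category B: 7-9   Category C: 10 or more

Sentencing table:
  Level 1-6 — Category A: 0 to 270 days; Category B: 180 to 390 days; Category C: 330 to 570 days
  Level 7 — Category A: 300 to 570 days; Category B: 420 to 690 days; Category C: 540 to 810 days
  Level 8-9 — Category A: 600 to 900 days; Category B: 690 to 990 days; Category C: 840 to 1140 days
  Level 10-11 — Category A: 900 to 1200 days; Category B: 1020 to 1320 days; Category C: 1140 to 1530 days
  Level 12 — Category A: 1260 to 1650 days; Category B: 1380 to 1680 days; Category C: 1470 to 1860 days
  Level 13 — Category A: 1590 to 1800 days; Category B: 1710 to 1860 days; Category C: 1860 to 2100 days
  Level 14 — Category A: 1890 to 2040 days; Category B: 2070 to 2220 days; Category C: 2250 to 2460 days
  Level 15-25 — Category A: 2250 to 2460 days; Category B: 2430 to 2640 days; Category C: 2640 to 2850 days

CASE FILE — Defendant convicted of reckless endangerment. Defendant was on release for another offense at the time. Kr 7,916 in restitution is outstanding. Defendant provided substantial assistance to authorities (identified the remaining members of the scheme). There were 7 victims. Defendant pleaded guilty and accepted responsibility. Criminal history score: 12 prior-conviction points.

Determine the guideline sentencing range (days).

1470-1860 days

Base offense level for reckless endangerment: 11.
A1 applies (level before this adjustment is 11 ≥ 11, so +3): 11 + 3 = 14.
A2 applies: 14 − 1 = 13.
A3 applies: 13 + 1 = 14.
A4 does not apply.
A5 applies: 14 − 3 = 11.
A6 applies (level before this adjustment is 11 < 12, so +1): 11 + 1 = 12.
Final offense level: 12.
Criminal history: 12 prior points → Category C (10+).
Level 12 falls in the 12 band.
Grid: Level 12 × Category C = 1470-1860 days.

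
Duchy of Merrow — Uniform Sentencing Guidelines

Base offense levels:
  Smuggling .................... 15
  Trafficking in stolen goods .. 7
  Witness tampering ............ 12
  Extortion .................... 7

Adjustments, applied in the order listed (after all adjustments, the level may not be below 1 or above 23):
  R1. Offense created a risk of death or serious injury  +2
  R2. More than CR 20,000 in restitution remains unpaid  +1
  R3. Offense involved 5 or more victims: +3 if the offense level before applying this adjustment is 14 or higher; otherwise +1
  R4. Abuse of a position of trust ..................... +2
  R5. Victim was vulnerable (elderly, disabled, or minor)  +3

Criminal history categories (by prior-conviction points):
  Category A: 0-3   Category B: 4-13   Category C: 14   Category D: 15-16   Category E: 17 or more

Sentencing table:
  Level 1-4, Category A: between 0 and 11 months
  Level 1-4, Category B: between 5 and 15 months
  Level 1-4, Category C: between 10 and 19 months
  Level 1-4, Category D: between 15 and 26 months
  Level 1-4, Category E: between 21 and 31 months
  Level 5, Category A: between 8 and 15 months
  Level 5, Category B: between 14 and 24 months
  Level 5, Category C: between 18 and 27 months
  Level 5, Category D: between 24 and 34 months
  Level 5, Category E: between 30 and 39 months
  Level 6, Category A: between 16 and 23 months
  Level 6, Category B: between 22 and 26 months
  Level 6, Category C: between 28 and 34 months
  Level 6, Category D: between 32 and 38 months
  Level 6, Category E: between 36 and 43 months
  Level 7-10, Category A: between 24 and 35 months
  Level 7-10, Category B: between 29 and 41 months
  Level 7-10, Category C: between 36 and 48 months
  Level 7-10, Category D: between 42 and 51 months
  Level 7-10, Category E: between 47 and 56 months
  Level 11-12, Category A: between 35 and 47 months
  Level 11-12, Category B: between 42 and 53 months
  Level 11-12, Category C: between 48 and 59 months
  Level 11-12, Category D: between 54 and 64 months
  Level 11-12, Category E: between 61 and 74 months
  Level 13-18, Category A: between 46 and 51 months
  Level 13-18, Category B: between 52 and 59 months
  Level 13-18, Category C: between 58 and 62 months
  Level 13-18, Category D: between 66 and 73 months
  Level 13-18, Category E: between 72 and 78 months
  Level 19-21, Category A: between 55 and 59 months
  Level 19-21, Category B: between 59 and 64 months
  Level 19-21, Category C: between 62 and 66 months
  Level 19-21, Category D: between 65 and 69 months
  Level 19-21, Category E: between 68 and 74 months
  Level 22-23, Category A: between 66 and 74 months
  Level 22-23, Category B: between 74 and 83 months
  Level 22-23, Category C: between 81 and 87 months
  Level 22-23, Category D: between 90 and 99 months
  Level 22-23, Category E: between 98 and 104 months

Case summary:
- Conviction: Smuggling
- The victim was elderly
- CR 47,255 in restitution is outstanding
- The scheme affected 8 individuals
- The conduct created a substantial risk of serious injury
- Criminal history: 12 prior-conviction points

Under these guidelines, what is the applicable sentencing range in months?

Base offense level for smuggling: 15.
R1 applies: 15 + 2 = 17.
R2 applies: 17 + 1 = 18.
R3 applies (level before this adjustment is 18 ≥ 14, so +3): 18 + 3 = 21.
R5 applies: 21 + 3 = 24.
Level 24 exceeds the maximum of 23; capped at 23.
Final offense level: 23.
Criminal history: 12 prior points → Category B (4-13).
Level 23 falls in the 22-23 band.
Grid: Level 22-23 × Category B = 74-83 months.

74-83 months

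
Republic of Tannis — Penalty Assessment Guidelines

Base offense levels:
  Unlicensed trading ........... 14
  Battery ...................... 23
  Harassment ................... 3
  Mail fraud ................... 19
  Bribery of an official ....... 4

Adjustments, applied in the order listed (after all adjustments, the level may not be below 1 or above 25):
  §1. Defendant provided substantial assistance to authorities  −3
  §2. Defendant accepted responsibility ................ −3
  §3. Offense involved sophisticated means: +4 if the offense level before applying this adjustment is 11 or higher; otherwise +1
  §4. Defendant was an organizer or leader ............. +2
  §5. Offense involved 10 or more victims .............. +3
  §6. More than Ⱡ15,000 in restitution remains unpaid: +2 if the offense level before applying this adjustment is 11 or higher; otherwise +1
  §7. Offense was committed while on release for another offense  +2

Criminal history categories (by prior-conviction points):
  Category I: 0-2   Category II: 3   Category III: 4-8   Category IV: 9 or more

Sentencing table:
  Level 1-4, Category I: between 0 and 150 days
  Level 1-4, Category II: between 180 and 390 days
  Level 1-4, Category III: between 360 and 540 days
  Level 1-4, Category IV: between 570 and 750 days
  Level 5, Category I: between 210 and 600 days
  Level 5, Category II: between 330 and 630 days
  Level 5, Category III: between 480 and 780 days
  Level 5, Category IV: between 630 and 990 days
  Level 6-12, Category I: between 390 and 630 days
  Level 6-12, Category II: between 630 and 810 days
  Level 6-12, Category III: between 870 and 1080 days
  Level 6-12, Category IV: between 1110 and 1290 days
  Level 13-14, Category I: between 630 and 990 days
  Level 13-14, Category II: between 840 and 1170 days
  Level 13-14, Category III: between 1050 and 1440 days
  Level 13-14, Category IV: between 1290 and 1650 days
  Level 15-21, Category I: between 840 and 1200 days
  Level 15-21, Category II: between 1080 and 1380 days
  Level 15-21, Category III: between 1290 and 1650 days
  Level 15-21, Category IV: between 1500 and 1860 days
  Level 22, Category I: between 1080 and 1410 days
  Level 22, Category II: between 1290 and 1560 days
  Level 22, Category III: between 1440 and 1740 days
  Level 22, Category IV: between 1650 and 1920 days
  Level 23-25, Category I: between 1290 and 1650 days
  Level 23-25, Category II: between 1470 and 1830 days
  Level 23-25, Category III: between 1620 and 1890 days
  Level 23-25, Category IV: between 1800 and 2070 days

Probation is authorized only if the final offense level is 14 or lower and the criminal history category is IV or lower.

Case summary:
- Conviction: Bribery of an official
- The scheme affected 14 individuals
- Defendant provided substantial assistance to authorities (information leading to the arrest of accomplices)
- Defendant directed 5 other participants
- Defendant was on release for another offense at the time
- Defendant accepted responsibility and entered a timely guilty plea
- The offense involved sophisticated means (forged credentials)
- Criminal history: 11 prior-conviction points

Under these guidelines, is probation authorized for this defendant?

Yes

Base offense level for bribery of an official: 4.
§1 applies: 4 − 3 = 1.
§2 applies: 1 − 3 = -2.
§3 applies (level before this adjustment is -2 < 11, so +1): -2 + 1 = -1.
§4 applies: -1 + 2 = 1.
§5 applies: 1 + 3 = 4.
§7 applies: 4 + 2 = 6.
Final offense level: 6.
Criminal history: 11 prior points → Category IV (9+).
Level 6 falls in the 6-12 band.
Grid: Level 6-12 × Category IV = 1110-1290 days.
Probation check: level 6 ≤ 14 and category IV ≤ IV → eligible.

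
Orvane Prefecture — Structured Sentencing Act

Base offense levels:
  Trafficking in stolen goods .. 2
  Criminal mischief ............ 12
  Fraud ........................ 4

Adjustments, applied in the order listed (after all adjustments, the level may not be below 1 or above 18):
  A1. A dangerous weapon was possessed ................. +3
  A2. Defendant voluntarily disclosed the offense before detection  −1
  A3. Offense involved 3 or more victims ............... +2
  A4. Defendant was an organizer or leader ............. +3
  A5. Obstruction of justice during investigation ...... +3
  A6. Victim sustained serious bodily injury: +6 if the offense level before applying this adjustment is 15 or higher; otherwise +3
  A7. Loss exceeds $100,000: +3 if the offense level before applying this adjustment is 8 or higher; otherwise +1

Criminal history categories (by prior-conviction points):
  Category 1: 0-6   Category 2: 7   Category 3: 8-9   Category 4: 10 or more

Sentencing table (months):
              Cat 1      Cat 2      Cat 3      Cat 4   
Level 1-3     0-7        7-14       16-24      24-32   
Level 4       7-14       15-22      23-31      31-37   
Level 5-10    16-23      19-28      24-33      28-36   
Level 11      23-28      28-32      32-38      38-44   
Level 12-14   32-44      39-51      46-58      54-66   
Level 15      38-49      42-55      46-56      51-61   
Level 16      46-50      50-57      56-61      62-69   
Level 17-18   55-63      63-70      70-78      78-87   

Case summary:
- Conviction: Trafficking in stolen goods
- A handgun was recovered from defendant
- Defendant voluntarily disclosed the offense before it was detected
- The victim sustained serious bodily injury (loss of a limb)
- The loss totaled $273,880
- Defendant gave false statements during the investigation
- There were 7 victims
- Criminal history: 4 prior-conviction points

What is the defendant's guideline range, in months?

38-49 months

Base offense level for trafficking in stolen goods: 2.
A1 applies: 2 + 3 = 5.
A2 applies: 5 − 1 = 4.
A3 applies: 4 + 2 = 6.
A5 applies: 6 + 3 = 9.
A6 applies (level before this adjustment is 9 < 15, so +3): 9 + 3 = 12.
A7 applies (level before this adjustment is 12 ≥ 8, so +3): 12 + 3 = 15.
Final offense level: 15.
Criminal history: 4 prior points → Category 1 (0-6).
Level 15 falls in the 15 band.
Grid: Level 15 × Category 1 = 38-49 months.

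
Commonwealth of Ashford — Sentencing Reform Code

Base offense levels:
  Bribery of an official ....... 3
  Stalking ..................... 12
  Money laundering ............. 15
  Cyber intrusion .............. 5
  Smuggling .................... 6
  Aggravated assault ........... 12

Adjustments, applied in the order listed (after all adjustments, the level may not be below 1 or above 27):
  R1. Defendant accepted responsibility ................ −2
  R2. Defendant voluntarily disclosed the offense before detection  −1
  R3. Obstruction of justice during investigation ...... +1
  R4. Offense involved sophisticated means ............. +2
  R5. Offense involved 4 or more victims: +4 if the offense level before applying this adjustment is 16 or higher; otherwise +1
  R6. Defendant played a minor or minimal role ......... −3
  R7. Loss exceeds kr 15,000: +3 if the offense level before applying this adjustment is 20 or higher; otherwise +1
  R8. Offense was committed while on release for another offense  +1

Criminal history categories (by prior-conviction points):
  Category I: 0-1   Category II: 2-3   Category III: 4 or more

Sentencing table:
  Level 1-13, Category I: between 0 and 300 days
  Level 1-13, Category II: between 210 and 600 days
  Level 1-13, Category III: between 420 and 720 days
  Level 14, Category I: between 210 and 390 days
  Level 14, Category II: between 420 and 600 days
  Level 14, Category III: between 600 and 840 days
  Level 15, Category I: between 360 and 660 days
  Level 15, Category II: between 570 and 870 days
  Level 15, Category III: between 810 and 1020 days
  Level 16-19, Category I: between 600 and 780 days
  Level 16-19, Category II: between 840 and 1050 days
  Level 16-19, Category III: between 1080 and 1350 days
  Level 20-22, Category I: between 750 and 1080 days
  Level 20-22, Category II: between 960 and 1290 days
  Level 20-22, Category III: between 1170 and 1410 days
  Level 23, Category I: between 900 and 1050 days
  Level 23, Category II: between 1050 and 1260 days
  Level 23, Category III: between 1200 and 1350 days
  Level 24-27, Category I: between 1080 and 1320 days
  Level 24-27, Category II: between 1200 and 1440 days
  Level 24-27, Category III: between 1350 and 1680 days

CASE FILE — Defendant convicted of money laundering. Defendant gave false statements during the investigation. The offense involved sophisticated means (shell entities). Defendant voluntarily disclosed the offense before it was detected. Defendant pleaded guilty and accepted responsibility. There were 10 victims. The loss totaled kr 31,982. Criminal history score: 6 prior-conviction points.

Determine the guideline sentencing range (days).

Base offense level for money laundering: 15.
R1 applies: 15 − 2 = 13.
R2 applies: 13 − 1 = 12.
R3 applies: 12 + 1 = 13.
R4 applies: 13 + 2 = 15.
R5 applies (level before this adjustment is 15 < 16, so +1): 15 + 1 = 16.
R6 does not apply.
R7 applies (level before this adjustment is 16 < 20, so +1): 16 + 1 = 17.
R8 does not apply.
Final offense level: 17.
Criminal history: 6 prior points → Category III (4+).
Level 17 falls in the 16-19 band.
Grid: Level 16-19 × Category III = 1080-1350 days.

1080-1350 days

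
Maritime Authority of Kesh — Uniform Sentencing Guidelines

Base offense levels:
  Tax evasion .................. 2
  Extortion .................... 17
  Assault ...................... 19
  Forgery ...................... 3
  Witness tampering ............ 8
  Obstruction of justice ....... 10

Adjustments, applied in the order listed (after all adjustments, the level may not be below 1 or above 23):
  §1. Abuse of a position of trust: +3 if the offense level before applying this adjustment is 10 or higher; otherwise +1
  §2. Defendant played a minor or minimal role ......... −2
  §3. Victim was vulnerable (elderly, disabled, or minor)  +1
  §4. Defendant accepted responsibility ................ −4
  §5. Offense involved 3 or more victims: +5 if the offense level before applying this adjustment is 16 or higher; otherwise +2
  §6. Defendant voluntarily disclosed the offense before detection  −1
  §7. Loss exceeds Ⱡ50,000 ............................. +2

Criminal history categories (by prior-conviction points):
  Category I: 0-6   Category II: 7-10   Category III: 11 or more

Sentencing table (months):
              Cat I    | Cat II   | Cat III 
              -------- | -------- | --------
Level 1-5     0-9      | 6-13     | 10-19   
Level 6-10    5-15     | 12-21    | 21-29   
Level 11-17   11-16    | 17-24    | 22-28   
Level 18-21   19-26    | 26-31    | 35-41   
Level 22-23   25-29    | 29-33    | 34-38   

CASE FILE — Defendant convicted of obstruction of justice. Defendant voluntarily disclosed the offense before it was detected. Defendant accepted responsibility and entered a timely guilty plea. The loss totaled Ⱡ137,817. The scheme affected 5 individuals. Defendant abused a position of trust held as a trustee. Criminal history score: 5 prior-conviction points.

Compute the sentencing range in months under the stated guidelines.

Base offense level for obstruction of justice: 10.
§1 applies (level before this adjustment is 10 ≥ 10, so +3): 10 + 3 = 13.
§2 does not apply.
§3 does not apply.
§4 applies: 13 − 4 = 9.
§5 applies (level before this adjustment is 9 < 16, so +2): 9 + 2 = 11.
§6 applies: 11 − 1 = 10.
§7 applies: 10 + 2 = 12.
Final offense level: 12.
Criminal history: 5 prior points → Category I (0-6).
Level 12 falls in the 11-17 band.
Grid: Level 11-17 × Category I = 11-16 months.

11-16 months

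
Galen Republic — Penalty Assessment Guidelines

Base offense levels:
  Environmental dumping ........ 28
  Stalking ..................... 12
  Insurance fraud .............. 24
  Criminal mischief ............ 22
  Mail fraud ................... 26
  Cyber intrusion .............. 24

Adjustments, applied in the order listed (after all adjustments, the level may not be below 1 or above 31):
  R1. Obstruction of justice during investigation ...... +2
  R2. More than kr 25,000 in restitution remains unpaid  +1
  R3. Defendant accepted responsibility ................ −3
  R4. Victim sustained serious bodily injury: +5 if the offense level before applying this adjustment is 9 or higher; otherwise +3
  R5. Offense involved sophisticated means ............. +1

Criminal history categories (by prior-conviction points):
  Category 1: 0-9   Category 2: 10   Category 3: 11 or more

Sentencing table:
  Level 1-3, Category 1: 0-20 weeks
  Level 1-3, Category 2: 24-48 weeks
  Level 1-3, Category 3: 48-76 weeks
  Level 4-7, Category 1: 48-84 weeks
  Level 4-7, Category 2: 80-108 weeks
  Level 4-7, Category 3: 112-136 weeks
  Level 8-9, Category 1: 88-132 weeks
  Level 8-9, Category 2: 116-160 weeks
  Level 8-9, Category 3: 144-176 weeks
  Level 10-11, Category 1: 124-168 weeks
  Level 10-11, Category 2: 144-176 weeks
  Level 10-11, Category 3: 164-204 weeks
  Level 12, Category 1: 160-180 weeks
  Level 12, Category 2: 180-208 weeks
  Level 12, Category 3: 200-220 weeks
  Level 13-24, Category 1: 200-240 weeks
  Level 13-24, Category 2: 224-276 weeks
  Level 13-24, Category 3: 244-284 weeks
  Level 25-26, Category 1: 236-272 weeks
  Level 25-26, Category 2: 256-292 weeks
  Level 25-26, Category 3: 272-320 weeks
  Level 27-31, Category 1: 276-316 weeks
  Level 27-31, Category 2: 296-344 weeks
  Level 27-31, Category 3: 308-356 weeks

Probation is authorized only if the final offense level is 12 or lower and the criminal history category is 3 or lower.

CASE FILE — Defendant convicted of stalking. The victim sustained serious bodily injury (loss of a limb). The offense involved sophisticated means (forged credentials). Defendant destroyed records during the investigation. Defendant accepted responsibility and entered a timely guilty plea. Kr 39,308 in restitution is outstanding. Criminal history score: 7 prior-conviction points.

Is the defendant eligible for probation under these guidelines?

No

Base offense level for stalking: 12.
R1 applies: 12 + 2 = 14.
R2 applies: 14 + 1 = 15.
R3 applies: 15 − 3 = 12.
R4 applies (level before this adjustment is 12 ≥ 9, so +5): 12 + 5 = 17.
R5 applies: 17 + 1 = 18.
Final offense level: 18.
Criminal history: 7 prior points → Category 1 (0-9).
Level 18 falls in the 13-24 band.
Grid: Level 13-24 × Category 1 = 200-240 weeks.
Probation check: level 18 > 12 and category 1 ≤ 3 → not eligible.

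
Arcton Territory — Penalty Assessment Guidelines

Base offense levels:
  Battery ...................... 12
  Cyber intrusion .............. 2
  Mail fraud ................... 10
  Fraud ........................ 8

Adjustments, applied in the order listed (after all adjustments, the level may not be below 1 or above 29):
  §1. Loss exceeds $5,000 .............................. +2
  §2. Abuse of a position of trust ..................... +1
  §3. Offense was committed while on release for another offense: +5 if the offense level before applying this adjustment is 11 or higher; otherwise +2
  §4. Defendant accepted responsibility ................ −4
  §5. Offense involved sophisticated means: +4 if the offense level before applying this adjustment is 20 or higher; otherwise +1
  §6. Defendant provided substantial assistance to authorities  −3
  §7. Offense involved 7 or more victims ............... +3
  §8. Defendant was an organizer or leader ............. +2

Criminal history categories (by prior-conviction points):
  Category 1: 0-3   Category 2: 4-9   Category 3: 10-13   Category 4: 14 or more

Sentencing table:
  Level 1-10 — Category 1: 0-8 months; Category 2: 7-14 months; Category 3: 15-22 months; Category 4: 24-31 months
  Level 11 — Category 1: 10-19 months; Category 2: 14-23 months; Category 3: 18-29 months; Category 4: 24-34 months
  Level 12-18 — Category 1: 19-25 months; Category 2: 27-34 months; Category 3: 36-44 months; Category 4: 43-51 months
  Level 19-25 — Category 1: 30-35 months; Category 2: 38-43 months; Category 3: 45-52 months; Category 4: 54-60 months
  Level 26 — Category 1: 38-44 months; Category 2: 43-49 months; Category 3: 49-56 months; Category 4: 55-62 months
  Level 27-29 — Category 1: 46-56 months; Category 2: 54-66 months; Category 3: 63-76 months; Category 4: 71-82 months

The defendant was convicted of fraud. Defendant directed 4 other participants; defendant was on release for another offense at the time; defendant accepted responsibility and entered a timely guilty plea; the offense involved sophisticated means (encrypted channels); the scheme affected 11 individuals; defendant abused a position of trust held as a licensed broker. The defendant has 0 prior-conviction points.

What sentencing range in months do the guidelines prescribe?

Base offense level for fraud: 8.
§1 does not apply.
§2 applies: 8 + 1 = 9.
§3 applies (level before this adjustment is 9 < 11, so +2): 9 + 2 = 11.
§4 applies: 11 − 4 = 7.
§5 applies (level before this adjustment is 7 < 20, so +1): 7 + 1 = 8.
§7 applies: 8 + 3 = 11.
§8 applies: 11 + 2 = 13.
Final offense level: 13.
Criminal history: 0 prior points → Category 1 (0-3).
Level 13 falls in the 12-18 band.
Grid: Level 12-18 × Category 1 = 19-25 months.

19-25 months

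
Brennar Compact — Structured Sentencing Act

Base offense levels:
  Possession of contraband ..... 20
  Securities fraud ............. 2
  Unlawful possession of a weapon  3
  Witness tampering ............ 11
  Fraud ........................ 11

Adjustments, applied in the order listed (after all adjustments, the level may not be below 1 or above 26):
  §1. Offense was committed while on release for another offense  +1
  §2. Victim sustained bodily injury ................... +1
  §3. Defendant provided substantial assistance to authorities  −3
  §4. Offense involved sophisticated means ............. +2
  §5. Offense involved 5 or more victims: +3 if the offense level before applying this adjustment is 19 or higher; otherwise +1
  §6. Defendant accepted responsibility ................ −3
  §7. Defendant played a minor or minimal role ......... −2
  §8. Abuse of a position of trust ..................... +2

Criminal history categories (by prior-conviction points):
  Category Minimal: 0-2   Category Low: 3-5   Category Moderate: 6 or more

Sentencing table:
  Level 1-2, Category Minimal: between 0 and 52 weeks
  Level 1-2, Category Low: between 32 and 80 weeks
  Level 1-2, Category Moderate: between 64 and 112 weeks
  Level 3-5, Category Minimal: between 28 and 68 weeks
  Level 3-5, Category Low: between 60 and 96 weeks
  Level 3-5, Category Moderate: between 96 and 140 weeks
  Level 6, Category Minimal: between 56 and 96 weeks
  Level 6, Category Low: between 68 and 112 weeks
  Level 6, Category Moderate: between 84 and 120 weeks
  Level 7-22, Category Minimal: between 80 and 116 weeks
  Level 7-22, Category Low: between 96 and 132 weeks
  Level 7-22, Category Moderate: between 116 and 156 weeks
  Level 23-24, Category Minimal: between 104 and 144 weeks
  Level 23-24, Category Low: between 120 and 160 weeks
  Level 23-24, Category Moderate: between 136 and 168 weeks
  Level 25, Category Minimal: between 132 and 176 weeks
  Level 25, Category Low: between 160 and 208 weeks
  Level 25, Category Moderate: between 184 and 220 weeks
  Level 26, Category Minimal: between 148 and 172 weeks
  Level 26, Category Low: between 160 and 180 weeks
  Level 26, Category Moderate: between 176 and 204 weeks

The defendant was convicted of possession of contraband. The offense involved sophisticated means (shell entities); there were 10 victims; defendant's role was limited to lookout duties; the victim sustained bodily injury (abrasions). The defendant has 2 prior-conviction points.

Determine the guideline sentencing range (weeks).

Base offense level for possession of contraband: 20.
§2 applies: 20 + 1 = 21.
§3 does not apply.
§4 applies: 21 + 2 = 23.
§5 applies (level before this adjustment is 23 ≥ 19, so +3): 23 + 3 = 26.
§7 applies: 26 − 2 = 24.
§8 does not apply.
Final offense level: 24.
Criminal history: 2 prior points → Category Minimal (0-2).
Level 24 falls in the 23-24 band.
Grid: Level 23-24 × Category Minimal = 104-144 weeks.

104-144 weeks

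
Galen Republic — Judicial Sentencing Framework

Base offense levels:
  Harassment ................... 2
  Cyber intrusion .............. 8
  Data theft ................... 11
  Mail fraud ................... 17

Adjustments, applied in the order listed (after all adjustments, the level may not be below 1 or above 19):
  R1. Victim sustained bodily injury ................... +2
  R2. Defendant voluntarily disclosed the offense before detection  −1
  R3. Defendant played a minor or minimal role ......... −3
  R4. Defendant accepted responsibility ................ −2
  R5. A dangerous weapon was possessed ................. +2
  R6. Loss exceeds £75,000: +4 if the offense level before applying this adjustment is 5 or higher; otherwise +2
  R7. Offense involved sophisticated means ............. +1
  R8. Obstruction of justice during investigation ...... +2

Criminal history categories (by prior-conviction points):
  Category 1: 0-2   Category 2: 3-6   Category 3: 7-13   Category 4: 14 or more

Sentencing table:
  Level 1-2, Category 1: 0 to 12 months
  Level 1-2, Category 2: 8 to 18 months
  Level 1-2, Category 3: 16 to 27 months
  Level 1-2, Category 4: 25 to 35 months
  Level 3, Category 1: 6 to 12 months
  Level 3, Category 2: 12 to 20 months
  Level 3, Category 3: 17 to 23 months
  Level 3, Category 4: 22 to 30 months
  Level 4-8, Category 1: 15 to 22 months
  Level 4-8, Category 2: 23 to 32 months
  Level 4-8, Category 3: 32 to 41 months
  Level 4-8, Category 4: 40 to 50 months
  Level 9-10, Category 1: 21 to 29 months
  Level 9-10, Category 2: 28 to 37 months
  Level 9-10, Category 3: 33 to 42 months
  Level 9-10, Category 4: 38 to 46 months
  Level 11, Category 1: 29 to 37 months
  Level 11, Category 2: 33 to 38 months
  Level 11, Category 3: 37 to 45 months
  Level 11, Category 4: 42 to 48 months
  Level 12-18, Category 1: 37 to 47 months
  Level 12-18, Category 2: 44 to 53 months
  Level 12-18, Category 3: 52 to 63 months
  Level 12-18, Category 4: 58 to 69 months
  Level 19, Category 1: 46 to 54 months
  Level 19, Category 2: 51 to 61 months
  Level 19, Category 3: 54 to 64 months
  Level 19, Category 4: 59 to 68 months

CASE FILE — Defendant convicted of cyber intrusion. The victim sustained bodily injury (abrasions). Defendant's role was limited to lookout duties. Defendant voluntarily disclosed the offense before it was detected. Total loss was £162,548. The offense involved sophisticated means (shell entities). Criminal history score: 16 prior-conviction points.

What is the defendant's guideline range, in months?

Base offense level for cyber intrusion: 8.
R1 applies: 8 + 2 = 10.
R2 applies: 10 − 1 = 9.
R3 applies: 9 − 3 = 6.
R6 applies (level before this adjustment is 6 ≥ 5, so +4): 6 + 4 = 10.
R7 applies: 10 + 1 = 11.
R8 does not apply.
Final offense level: 11.
Criminal history: 16 prior points → Category 4 (14+).
Level 11 falls in the 11 band.
Grid: Level 11 × Category 4 = 42-48 months.

42-48 months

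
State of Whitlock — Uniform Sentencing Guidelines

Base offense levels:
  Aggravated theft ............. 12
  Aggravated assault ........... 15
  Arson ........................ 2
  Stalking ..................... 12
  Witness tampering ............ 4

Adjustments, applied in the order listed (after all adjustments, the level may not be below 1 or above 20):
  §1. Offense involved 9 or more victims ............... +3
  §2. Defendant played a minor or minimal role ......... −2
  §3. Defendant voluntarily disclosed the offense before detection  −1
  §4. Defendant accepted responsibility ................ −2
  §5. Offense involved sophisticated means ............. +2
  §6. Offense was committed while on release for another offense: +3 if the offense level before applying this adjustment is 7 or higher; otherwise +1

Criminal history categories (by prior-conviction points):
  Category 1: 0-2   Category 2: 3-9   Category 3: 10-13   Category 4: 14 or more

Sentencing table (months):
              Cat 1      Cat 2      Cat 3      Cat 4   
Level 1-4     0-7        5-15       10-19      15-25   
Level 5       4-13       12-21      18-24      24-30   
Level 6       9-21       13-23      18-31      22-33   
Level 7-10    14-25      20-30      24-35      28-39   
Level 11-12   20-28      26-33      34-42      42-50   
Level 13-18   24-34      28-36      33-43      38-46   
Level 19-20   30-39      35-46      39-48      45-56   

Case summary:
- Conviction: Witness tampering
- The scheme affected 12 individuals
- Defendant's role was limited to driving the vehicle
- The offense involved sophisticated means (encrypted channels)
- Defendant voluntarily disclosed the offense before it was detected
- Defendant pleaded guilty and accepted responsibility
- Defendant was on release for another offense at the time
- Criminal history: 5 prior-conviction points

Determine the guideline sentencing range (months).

12-21 months

Base offense level for witness tampering: 4.
§1 applies: 4 + 3 = 7.
§2 applies: 7 − 2 = 5.
§3 applies: 5 − 1 = 4.
§4 applies: 4 − 2 = 2.
§5 applies: 2 + 2 = 4.
§6 applies (level before this adjustment is 4 < 7, so +1): 4 + 1 = 5.
Final offense level: 5.
Criminal history: 5 prior points → Category 2 (3-9).
Level 5 falls in the 5 band.
Grid: Level 5 × Category 2 = 12-21 months.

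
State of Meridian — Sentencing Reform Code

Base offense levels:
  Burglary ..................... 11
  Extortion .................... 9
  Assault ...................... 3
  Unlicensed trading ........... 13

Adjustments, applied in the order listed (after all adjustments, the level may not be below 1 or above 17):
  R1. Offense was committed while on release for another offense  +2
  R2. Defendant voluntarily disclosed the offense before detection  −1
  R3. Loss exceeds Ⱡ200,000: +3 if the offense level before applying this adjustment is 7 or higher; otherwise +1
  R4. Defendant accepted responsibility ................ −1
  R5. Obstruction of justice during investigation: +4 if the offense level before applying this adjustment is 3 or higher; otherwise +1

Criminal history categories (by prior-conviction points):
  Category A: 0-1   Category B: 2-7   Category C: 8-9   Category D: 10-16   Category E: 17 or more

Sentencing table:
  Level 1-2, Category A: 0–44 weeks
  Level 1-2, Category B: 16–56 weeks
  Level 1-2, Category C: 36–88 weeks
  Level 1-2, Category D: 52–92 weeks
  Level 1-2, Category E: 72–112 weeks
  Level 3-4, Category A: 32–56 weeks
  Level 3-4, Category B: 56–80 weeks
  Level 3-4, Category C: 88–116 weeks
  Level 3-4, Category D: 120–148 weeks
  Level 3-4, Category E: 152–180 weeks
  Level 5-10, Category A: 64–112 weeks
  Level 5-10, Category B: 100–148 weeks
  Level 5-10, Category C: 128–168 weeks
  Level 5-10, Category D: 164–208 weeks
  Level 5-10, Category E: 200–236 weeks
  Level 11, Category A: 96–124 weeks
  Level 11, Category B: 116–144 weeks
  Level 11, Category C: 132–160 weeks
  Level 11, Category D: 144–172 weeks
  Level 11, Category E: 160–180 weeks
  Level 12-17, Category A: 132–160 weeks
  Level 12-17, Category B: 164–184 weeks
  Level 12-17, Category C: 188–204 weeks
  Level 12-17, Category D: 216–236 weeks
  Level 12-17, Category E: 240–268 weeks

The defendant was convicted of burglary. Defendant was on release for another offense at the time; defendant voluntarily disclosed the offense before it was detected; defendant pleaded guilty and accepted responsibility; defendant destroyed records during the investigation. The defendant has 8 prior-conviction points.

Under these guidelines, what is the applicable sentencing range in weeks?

Base offense level for burglary: 11.
R1 applies: 11 + 2 = 13.
R2 applies: 13 − 1 = 12.
R4 applies: 12 − 1 = 11.
R5 applies (level before this adjustment is 11 ≥ 3, so +4): 11 + 4 = 15.
Final offense level: 15.
Criminal history: 8 prior points → Category C (8-9).
Level 15 falls in the 12-17 band.
Grid: Level 12-17 × Category C = 188-204 weeks.

188-204 weeks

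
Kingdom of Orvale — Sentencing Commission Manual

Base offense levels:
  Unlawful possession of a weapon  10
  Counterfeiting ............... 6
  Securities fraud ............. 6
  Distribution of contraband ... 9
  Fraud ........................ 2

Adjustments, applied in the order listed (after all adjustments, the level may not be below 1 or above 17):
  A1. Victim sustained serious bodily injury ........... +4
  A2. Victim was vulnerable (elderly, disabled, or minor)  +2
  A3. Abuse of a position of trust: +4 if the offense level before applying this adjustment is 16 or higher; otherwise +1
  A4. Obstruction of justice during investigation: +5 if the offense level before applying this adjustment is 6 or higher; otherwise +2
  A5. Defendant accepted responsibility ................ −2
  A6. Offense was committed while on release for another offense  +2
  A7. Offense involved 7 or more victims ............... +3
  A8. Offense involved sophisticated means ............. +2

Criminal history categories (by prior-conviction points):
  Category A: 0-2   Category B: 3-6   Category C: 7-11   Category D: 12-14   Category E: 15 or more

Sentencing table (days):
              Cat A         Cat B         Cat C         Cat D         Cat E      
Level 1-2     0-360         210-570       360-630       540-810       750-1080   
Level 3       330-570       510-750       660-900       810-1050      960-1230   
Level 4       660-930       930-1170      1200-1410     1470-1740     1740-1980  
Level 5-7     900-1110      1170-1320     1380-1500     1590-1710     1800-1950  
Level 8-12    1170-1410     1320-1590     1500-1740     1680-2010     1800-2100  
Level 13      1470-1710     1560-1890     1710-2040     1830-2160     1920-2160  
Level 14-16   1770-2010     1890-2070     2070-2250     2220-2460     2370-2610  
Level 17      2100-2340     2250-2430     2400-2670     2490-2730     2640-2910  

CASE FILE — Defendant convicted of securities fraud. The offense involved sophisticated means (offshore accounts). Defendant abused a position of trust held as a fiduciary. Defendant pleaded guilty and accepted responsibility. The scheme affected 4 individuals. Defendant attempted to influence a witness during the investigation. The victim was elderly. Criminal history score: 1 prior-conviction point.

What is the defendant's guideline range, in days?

Base offense level for securities fraud: 6.
A2 applies: 6 + 2 = 8.
A3 applies (level before this adjustment is 8 < 16, so +1): 8 + 1 = 9.
A4 applies (level before this adjustment is 9 ≥ 6, so +5): 9 + 5 = 14.
A5 applies: 14 − 2 = 12.
A6 does not apply.
A7 does not apply.
A8 applies: 12 + 2 = 14.
Final offense level: 14.
Criminal history: 1 prior point → Category A (0-2).
Level 14 falls in the 14-16 band.
Grid: Level 14-16 × Category A = 1770-2010 days.

1770-2010 days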